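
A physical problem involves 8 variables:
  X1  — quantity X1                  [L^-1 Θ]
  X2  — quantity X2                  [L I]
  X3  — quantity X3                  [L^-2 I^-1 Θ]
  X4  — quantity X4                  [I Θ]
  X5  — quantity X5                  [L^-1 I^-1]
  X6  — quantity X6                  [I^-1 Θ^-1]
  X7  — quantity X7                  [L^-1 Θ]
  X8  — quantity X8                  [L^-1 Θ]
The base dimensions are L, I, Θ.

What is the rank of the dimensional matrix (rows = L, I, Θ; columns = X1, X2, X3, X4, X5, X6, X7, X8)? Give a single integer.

2

Dimensional matrix (L×I×Θ by X1×X2×X3×X4×X5×X6×X7×X8):
  L: [-1  1 -2  0 -1  0 -1 -1]
  I: [ 0  1 -1  1 -1 -1  0  0]
  Θ: [ 1  0  1  1  0 -1  1  1]
RREF → pivots at {X1,X2} ⇒ r = 2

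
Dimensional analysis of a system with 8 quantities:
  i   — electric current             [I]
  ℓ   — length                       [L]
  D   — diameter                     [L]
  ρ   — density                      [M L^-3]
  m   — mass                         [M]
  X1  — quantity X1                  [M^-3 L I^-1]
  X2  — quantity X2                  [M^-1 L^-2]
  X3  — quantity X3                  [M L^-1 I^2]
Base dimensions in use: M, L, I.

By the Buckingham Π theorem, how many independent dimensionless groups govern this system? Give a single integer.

Write exponents as rows M,L,I / cols i,ℓ,D,ρ,m,X1,X2,X3:
  M: [ 0  0  0  1  1 -3 -1  1]
  L: [ 0  1  1 -3  0  1 -2 -1]
  I: [ 1  0  0  0  0 -1  0  2]
RREF → pivots at {i,ℓ,ρ} ⇒ r = 3
8 vars − rank 3 = 5 Π groups

5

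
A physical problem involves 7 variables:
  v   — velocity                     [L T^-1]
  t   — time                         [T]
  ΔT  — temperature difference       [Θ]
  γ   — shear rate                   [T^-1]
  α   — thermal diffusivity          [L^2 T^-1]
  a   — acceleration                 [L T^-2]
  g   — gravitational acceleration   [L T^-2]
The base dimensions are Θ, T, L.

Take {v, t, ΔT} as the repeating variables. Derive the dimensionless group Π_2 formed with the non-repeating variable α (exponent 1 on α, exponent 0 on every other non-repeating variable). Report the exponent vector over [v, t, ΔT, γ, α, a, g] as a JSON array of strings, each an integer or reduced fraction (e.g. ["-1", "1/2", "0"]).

["-2", "-1", "0", "0", "1", "0", "0"]

Exponent matrix [Θ,T,L] × [v,t,ΔT,γ,α,a,g]:
  Θ: [ 0  0  1  0  0  0  0]
  T: [-1  1  0 -1 -1 -2 -2]
  L: [ 1  0  0  0  2  1  1]
Row reduction gives pivot columns v,t,ΔT; rank = 3
Repeat: v,t,ΔT; free: γ,α,a,g
RREF:
  r0: [   1    0    0    0    2    1    1]
  r1: [   0    1    0   -1    1   -1   -1]
  r2: [   0    0    1    0    0    0    0]
Fix exponent of α at 1, γ at 0, a at 0, g at 0; solve each RREF row for its pivot's exponent:
  r0: exp(v) + (2)·1 = 0 ⇒ exp(v) = -2
  r1: exp(t) + (1)·1 = 0 ⇒ exp(t) = -1
  r2: exp(ΔT) + (0)·1 = 0 ⇒ exp(ΔT) = 0
Π_2 = v^-2 · t^-1 · α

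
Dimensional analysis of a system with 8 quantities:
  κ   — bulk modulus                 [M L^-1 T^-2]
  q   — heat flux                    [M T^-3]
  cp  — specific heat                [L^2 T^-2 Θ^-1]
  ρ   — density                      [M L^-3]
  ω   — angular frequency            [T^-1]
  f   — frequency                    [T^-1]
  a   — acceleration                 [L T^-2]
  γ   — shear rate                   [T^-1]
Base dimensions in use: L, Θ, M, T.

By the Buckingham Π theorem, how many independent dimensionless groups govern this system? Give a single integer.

Exponent matrix [L,Θ,M,T] × [κ,q,cp,ρ,ω,f,a,γ]:
  L: [-1  0  2 -3  0  0  1  0]
  Θ: [ 0  0 -1  0  0  0  0  0]
  M: [ 1  1  0  1  0  0  0  0]
  T: [-2 -3 -2  0 -1 -1 -2 -1]
Row reduction gives pivot columns κ,q,cp,ω; rank = 4
n=8, r=4 ⇒ 4 dimensionless groups

4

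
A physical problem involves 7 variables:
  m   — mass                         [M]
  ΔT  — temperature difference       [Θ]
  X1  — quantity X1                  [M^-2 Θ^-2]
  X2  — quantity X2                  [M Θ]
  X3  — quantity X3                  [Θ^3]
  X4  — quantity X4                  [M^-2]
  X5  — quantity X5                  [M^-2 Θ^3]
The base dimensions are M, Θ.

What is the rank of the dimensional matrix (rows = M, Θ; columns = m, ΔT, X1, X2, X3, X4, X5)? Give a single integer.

Write exponents as rows M,Θ / cols m,ΔT,X1,X2,X3,X4,X5:
  M: [ 1  0 -2  1  0 -2 -2]
  Θ: [ 0  1 -2  1  3  0  3]
RREF → pivots at {m,ΔT} ⇒ r = 2

2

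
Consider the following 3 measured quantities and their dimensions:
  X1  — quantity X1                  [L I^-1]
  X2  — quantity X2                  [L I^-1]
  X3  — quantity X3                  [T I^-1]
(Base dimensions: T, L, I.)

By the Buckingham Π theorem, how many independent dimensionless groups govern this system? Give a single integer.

Dimensional matrix (T×L×I by X1×X2×X3):
  T: [ 0  0  1]
  L: [ 1  1  0]
  I: [-1 -1 -1]
RREF → pivots at {X1,X3} ⇒ r = 2
3 vars − rank 2 = 1 Π group

1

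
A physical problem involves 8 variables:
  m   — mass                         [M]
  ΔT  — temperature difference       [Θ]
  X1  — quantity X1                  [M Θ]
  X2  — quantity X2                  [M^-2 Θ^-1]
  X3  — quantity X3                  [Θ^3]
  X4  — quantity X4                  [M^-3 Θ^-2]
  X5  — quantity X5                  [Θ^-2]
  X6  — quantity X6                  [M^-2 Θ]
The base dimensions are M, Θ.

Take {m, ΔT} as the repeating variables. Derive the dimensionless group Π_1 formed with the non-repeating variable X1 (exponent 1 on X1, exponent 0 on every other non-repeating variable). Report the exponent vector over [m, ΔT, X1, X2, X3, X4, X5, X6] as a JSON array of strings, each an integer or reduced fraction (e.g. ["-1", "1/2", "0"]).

["-1", "-1", "1", "0", "0", "0", "0", "0"]

Exponent matrix [M,Θ] × [m,ΔT,X1,X2,X3,X4,X5,X6]:
  M: [ 1  0  1 -2  0 -3  0 -2]
  Θ: [ 0  1  1 -1  3 -2 -2  1]
Echelon form has 2 nonzero rows (pivots: m,ΔT)
Repeat: m,ΔT; free: X1,X2,X3,X4,X5,X6
RREF:
  r0: [   1    0    1   -2    0   -3    0   -2]
  r1: [   0    1    1   -1    3   -2   -2    1]
Fix exponent of X1 at 1, X2 at 0, X3 at 0, X4 at 0, X5 at 0, X6 at 0; solve each RREF row for its pivot's exponent:
  r0: exp(m) + (1)·1 = 0 ⇒ exp(m) = -1
  r1: exp(ΔT) + (1)·1 = 0 ⇒ exp(ΔT) = -1
Π_1 = m^-1 · ΔT^-1 · X1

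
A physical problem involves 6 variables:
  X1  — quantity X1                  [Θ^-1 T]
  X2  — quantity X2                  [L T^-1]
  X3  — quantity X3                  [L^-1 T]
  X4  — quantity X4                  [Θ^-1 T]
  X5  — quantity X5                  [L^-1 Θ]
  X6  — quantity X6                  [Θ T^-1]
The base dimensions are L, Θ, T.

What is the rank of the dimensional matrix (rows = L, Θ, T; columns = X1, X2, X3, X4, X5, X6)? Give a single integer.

Write exponents as rows L,Θ,T / cols X1,X2,X3,X4,X5,X6:
  L: [ 0  1 -1  0 -1  0]
  Θ: [-1  0  0 -1  1  1]
  T: [ 1 -1  1  1  0 -1]
Echelon form has 2 nonzero rows (pivots: X1,X2)

2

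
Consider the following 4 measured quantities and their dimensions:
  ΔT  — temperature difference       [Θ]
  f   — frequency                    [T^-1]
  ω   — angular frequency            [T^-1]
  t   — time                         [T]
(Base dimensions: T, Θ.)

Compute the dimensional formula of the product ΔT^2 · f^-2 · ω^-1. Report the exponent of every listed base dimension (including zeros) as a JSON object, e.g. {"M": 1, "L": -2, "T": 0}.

Exponent matrix [T,Θ] × [ΔT,f,ω,t]:
  T: [ 0 -1 -1  1]
  Θ: [ 1  0  0  0]
  [T]: (2)·0+(-2)·-1+(-1)·-1 = 3
  [Θ]: (2)·1+(-2)·0+(-1)·0 = 2
⇒ T^3 Θ^2

{"T": 3, "Θ": 2}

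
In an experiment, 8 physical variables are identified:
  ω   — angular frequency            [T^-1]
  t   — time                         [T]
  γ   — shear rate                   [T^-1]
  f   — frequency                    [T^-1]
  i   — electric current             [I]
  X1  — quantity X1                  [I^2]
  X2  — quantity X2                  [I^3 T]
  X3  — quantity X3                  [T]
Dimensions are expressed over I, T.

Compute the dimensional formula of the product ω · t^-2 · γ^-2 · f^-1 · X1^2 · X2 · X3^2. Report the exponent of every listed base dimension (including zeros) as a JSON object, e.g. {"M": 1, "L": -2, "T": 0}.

Write exponents as rows I,T / cols ω,t,γ,f,i,X1,X2,X3:
  I: [ 0  0  0  0  1  2  3  0]
  T: [-1  1 -1 -1  0  0  1  1]
  [I]: (1)·0+(-2)·0+(-2)·0+(-1)·0+(2)·2+(1)·3+(2)·0 = 7
  [T]: (1)·-1+(-2)·1+(-2)·-1+(-1)·-1+(2)·0+(1)·1+(2)·1 = 3
⇒ I^7 T^3

{"I": 7, "T": 3}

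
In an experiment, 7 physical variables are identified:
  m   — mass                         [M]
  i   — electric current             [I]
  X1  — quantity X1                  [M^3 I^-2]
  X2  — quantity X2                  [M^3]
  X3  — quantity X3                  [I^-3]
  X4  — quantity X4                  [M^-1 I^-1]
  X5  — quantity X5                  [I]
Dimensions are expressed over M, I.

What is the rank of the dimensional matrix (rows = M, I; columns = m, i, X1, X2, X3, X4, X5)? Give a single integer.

Write exponents as rows M,I / cols m,i,X1,X2,X3,X4,X5:
  M: [ 1  0  3  3  0 -1  0]
  I: [ 0  1 -2  0 -3 -1  1]
Row reduction gives pivot columns m,i; rank = 2

2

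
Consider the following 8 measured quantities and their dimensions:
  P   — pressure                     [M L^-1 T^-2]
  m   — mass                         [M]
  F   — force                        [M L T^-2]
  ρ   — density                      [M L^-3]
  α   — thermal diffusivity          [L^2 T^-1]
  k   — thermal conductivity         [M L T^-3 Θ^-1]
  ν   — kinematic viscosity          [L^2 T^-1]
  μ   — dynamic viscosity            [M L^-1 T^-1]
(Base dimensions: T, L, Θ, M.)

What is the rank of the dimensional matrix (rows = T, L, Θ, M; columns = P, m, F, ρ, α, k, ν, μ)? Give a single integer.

4

Dimensional matrix (T×L×Θ×M by P×m×F×ρ×α×k×ν×μ):
  T: [-2  0 -2  0 -1 -3 -1 -1]
  L: [-1  0  1 -3  2  1  2 -1]
  Θ: [ 0  0  0  0  0 -1  0  0]
  M: [ 1  1  1  1  0  1  0  1]
Echelon form has 4 nonzero rows (pivots: P,m,F,k)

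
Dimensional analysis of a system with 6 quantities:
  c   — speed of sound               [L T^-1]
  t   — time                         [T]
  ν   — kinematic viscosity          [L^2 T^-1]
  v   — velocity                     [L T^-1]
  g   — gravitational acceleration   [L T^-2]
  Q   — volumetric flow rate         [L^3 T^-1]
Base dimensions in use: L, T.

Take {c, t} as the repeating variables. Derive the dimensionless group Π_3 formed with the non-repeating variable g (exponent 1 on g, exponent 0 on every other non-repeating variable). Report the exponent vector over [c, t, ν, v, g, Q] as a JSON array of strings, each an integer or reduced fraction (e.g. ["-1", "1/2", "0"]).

Exponent matrix [L,T] × [c,t,ν,v,g,Q]:
  L: [ 1  0  2  1  1  3]
  T: [-1  1 -1 -1 -2 -1]
Echelon form has 2 nonzero rows (pivots: c,t)
Repeat: c,t; free: ν,v,g,Q
RREF:
  r0: [   1    0    2    1    1    3]
  r1: [   0    1    1    0   -1    2]
Fix exponent of g at 1, ν at 0, v at 0, Q at 0; solve each RREF row for its pivot's exponent:
  r0: exp(c) + (1)·1 = 0 ⇒ exp(c) = -1
  r1: exp(t) + (-1)·1 = 0 ⇒ exp(t) = 1
Π_3 = c^-1 · t · g

["-1", "1", "0", "0", "1", "0"]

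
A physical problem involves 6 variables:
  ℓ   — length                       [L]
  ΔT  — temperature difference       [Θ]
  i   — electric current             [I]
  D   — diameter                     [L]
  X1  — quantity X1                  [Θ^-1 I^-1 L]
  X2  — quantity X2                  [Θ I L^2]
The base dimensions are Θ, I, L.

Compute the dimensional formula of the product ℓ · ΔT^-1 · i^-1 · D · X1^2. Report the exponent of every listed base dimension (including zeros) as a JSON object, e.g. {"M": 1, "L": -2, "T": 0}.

{"Θ": -3, "I": -3, "L": 4}

Write exponents as rows Θ,I,L / cols ℓ,ΔT,i,D,X1,X2:
  Θ: [ 0  1  0  0 -1  1]
  I: [ 0  0  1  0 -1  1]
  L: [ 1  0  0  1  1  2]
  [Θ]: (1)·0+(-1)·1+(-1)·0+(1)·0+(2)·-1 = -3
  [I]: (1)·0+(-1)·0+(-1)·1+(1)·0+(2)·-1 = -3
  [L]: (1)·1+(-1)·0+(-1)·0+(1)·1+(2)·1 = 4
⇒ Θ^-3 I^-3 L^4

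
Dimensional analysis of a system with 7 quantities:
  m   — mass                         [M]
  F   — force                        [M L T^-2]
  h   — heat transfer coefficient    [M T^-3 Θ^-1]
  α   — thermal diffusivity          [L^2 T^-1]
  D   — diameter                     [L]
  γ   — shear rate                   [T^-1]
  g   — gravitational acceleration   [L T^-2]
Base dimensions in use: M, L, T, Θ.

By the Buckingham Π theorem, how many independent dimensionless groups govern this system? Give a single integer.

3

Dimensional matrix (M×L×T×Θ by m×F×h×α×D×γ×g):
  M: [ 1  1  1  0  0  0  0]
  L: [ 0  1  0  2  1  0  1]
  T: [ 0 -2 -3 -1  0 -1 -2]
  Θ: [ 0  0 -1  0  0  0  0]
RREF → pivots at {m,F,h,α} ⇒ r = 4
Π count = n − r = 7 − 4 = 3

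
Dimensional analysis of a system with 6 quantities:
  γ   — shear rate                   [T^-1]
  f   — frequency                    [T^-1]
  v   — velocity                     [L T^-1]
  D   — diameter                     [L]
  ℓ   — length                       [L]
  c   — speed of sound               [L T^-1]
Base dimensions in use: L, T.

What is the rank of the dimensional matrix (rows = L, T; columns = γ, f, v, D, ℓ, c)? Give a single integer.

2

Dimensional matrix (L×T by γ×f×v×D×ℓ×c):
  L: [ 0  0  1  1  1  1]
  T: [-1 -1 -1  0  0 -1]
Row reduction gives pivot columns γ,v; rank = 2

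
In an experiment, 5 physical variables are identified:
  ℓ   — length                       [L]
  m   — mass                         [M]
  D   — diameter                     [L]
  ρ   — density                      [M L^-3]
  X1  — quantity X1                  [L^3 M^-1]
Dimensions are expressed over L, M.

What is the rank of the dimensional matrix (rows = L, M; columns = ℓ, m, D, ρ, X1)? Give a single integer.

Dimensional matrix (L×M by ℓ×m×D×ρ×X1):
  L: [ 1  0  1 -3  3]
  M: [ 0  1  0  1 -1]
RREF → pivots at {ℓ,m} ⇒ r = 2

2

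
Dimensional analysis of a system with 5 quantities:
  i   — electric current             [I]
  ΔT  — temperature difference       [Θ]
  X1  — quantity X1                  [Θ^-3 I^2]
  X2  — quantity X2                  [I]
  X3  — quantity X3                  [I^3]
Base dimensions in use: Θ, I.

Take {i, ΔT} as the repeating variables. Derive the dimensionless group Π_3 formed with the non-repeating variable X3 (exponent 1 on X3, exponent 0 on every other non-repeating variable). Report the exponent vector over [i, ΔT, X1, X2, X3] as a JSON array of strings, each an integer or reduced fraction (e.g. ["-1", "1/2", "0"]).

Write exponents as rows Θ,I / cols i,ΔT,X1,X2,X3:
  Θ: [ 0  1 -3  0  0]
  I: [ 1  0  2  1  3]
Row reduction gives pivot columns i,ΔT; rank = 2
Pivot set = {i,ΔT}, free = {X1,X2,X3}
RREF:
  r0: [   1    0    2    1    3]
  r1: [   0    1   -3    0    0]
Fix exponent of X3 at 1, X1 at 0, X2 at 0; solve each RREF row for its pivot's exponent:
  r0: exp(i) + (3)·1 = 0 ⇒ exp(i) = -3
  r1: exp(ΔT) + (0)·1 = 0 ⇒ exp(ΔT) = 0
Π_3 = i^-3 · X3

["-3", "0", "0", "0", "1"]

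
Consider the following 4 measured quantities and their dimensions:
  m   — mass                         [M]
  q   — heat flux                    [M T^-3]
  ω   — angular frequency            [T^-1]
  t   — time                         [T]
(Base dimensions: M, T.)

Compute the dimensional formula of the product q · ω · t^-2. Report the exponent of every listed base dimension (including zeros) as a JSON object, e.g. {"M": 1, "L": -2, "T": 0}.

Exponent matrix [M,T] × [m,q,ω,t]:
  M: [ 1  1  0  0]
  T: [ 0 -3 -1  1]
  [M]: (1)·1+(1)·0+(-2)·0 = 1
  [T]: (1)·-3+(1)·-1+(-2)·1 = -6
⇒ M T^-6

{"M": 1, "T": -6}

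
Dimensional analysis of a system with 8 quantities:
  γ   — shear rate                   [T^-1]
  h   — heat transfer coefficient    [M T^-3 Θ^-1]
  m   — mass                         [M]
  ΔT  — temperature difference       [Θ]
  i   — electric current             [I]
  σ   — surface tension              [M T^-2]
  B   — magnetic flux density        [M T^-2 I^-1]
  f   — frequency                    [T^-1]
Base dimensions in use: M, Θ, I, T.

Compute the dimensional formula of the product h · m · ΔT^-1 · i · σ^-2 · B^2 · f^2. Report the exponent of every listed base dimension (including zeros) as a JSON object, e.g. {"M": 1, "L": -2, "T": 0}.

Exponent matrix [M,Θ,I,T] × [γ,h,m,ΔT,i,σ,B,f]:
  M: [ 0  1  1  0  0  1  1  0]
  Θ: [ 0 -1  0  1  0  0  0  0]
  I: [ 0  0  0  0  1  0 -1  0]
  T: [-1 -3  0  0  0 -2 -2 -1]
  [M]: (1)·1+(1)·1+(-1)·0+(1)·0+(-2)·1+(2)·1+(2)·0 = 2
  [Θ]: (1)·-1+(1)·0+(-1)·1+(1)·0+(-2)·0+(2)·0+(2)·0 = -2
  [I]: (1)·0+(1)·0+(-1)·0+(1)·1+(-2)·0+(2)·-1+(2)·0 = -1
  [T]: (1)·-3+(1)·0+(-1)·0+(1)·0+(-2)·-2+(2)·-2+(2)·-1 = -5
⇒ M^2 Θ^-2 I^-1 T^-5

{"M": 2, "Θ": -2, "I": -1, "T": -5}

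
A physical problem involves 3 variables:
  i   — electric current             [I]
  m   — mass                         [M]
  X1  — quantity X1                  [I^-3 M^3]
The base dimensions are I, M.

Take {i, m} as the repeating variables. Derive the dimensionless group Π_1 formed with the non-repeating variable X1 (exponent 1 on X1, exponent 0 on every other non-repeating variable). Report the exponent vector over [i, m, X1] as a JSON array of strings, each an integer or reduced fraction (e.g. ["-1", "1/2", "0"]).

["3", "-3", "1"]

Exponent matrix [I,M] × [i,m,X1]:
  I: [ 1  0 -3]
  M: [ 0  1  3]
Echelon form has 2 nonzero rows (pivots: i,m)
Pivot set = {i,m}, free = {X1}
RREF:
  r0: [   1    0   -3]
  r1: [   0    1    3]
Fix exponent of X1 at 1; solve each RREF row for its pivot's exponent:
  r0: exp(i) + (-3)·1 = 0 ⇒ exp(i) = 3
  r1: exp(m) + (3)·1 = 0 ⇒ exp(m) = -3
Π_1 = i^3 · m^-3 · X1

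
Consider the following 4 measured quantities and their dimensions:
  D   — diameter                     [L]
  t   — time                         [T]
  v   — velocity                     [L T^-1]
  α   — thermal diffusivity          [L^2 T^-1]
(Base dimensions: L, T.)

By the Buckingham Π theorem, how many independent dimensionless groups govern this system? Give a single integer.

Dimensional matrix (L×T by D×t×v×α):
  L: [ 1  0  1  2]
  T: [ 0  1 -1 -1]
Row reduction gives pivot columns D,t; rank = 2
4 vars − rank 2 = 2 Π groups

2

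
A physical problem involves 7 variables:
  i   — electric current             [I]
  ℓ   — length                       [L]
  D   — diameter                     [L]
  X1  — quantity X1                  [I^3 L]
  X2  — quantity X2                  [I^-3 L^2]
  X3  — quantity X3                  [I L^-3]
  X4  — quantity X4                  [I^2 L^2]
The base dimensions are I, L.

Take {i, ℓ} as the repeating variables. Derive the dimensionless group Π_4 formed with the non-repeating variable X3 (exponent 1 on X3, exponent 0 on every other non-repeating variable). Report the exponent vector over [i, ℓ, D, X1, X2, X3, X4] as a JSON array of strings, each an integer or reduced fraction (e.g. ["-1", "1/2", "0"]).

Write exponents as rows I,L / cols i,ℓ,D,X1,X2,X3,X4:
  I: [ 1  0  0  3 -3  1  2]
  L: [ 0  1  1  1  2 -3  2]
Row reduction gives pivot columns i,ℓ; rank = 2
Repeat: i,ℓ; free: D,X1,X2,X3,X4
RREF:
  r0: [   1    0    0    3   -3    1    2]
  r1: [   0    1    1    1    2   -3    2]
Fix exponent of X3 at 1, D at 0, X1 at 0, X2 at 0, X4 at 0; solve each RREF row for its pivot's exponent:
  r0: exp(i) + (1)·1 = 0 ⇒ exp(i) = -1
  r1: exp(ℓ) + (-3)·1 = 0 ⇒ exp(ℓ) = 3
Π_4 = i^-1 · ℓ^3 · X3

["-1", "3", "0", "0", "0", "1", "0"]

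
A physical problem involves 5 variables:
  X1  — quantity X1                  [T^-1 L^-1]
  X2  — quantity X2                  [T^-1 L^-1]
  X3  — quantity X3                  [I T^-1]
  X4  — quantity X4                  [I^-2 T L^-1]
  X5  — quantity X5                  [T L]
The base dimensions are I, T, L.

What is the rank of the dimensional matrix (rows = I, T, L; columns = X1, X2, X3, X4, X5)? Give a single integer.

2

Write exponents as rows I,T,L / cols X1,X2,X3,X4,X5:
  I: [ 0  0  1 -2  0]
  T: [-1 -1 -1  1  1]
  L: [-1 -1  0 -1  1]
Row reduction gives pivot columns X1,X3; rank = 2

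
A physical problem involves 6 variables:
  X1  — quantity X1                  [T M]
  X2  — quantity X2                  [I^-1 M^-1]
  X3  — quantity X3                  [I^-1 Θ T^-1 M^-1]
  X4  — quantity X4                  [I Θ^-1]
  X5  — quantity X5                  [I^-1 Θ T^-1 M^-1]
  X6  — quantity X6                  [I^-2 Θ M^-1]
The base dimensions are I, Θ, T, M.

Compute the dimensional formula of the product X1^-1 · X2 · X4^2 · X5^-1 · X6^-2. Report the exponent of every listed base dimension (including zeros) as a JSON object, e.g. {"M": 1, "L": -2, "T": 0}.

{"I": 6, "Θ": -5, "T": 0, "M": 1}

Exponent matrix [I,Θ,T,M] × [X1,X2,X3,X4,X5,X6]:
  I: [ 0 -1 -1  1 -1 -2]
  Θ: [ 0  0  1 -1  1  1]
  T: [ 1  0 -1  0 -1  0]
  M: [ 1 -1 -1  0 -1 -1]
  [I]: (-1)·0+(1)·-1+(2)·1+(-1)·-1+(-2)·-2 = 6
  [Θ]: (-1)·0+(1)·0+(2)·-1+(-1)·1+(-2)·1 = -5
  [T]: (-1)·1+(1)·0+(2)·0+(-1)·-1+(-2)·0 = 0
  [M]: (-1)·1+(1)·-1+(2)·0+(-1)·-1+(-2)·-1 = 1
⇒ I^6 Θ^-5 M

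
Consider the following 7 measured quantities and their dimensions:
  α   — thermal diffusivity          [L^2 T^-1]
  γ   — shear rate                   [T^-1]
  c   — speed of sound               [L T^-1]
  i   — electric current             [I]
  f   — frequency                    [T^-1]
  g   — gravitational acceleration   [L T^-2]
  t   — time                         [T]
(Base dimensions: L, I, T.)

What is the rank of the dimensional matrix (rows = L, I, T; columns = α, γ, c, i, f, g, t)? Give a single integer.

Exponent matrix [L,I,T] × [α,γ,c,i,f,g,t]:
  L: [ 2  0  1  0  0  1  0]
  I: [ 0  0  0  1  0  0  0]
  T: [-1 -1 -1  0 -1 -2  1]
RREF → pivots at {α,γ,i} ⇒ r = 3

3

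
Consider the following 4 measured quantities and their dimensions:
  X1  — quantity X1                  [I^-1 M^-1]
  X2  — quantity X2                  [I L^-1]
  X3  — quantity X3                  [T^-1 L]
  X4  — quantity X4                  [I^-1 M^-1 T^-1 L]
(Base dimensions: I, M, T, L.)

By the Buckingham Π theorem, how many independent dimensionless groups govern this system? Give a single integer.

1

Dimensional matrix (I×M×T×L by X1×X2×X3×X4):
  I: [-1  1  0 -1]
  M: [-1  0  0 -1]
  T: [ 0  0 -1 -1]
  L: [ 0 -1  1  1]
RREF → pivots at {X1,X2,X3} ⇒ r = 3
4 vars − rank 3 = 1 Π group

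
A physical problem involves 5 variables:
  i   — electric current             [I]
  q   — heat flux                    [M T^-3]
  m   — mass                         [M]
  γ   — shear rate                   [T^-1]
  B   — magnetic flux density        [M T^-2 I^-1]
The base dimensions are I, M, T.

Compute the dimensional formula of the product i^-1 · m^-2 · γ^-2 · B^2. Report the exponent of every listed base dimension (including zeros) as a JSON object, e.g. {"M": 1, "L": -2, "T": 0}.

Write exponents as rows I,M,T / cols i,q,m,γ,B:
  I: [ 1  0  0  0 -1]
  M: [ 0  1  1  0  1]
  T: [ 0 -3  0 -1 -2]
  [I]: (-1)·1+(-2)·0+(-2)·0+(2)·-1 = -3
  [M]: (-1)·0+(-2)·1+(-2)·0+(2)·1 = 0
  [T]: (-1)·0+(-2)·0+(-2)·-1+(2)·-2 = -2
⇒ I^-3 T^-2

{"I": -3, "M": 0, "T": -2}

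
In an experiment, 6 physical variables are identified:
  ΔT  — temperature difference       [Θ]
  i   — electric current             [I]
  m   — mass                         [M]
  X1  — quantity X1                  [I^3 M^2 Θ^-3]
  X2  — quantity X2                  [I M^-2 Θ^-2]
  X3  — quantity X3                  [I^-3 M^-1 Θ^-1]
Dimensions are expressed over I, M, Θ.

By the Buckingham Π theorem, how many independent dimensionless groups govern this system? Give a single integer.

3

Dimensional matrix (I×M×Θ by ΔT×i×m×X1×X2×X3):
  I: [ 0  1  0  3  1 -3]
  M: [ 0  0  1  2 -2 -1]
  Θ: [ 1  0  0 -3 -2 -1]
RREF → pivots at {ΔT,i,m} ⇒ r = 3
6 vars − rank 3 = 3 Π groups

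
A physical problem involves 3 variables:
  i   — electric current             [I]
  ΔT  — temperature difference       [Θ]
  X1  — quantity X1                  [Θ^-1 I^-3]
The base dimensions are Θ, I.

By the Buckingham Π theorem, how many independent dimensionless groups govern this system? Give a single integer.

1

Write exponents as rows Θ,I / cols i,ΔT,X1:
  Θ: [ 0  1 -1]
  I: [ 1  0 -3]
Echelon form has 2 nonzero rows (pivots: i,ΔT)
Π count = n − r = 3 − 2 = 1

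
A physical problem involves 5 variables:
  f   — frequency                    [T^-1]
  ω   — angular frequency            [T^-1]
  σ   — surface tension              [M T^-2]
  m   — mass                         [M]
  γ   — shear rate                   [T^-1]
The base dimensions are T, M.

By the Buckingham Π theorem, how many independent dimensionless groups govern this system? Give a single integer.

3

Write exponents as rows T,M / cols f,ω,σ,m,γ:
  T: [-1 -1 -2  0 -1]
  M: [ 0  0  1  1  0]
Row reduction gives pivot columns f,σ; rank = 2
Π count = n − r = 5 − 2 = 3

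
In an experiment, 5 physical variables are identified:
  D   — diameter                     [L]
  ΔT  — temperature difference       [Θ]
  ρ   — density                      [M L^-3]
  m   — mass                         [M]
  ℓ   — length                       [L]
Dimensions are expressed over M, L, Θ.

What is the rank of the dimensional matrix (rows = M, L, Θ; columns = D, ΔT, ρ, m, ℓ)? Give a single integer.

3

Write exponents as rows M,L,Θ / cols D,ΔT,ρ,m,ℓ:
  M: [ 0  0  1  1  0]
  L: [ 1  0 -3  0  1]
  Θ: [ 0  1  0  0  0]
RREF → pivots at {D,ΔT,ρ} ⇒ r = 3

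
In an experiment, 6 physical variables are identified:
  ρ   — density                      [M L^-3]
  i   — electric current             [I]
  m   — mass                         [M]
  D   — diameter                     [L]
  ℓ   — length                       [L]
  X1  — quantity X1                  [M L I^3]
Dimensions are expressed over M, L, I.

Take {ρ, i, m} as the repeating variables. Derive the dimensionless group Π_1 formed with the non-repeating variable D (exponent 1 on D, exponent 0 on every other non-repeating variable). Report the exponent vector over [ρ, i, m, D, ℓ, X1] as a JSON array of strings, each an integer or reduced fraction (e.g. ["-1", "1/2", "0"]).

["1/3", "0", "-1/3", "1", "0", "0"]

Exponent matrix [M,L,I] × [ρ,i,m,D,ℓ,X1]:
  M: [ 1  0  1  0  0  1]
  L: [-3  0  0  1  1  1]
  I: [ 0  1  0  0  0  3]
RREF → pivots at {ρ,i,m} ⇒ r = 3
Repeat: ρ,i,m; free: D,ℓ,X1
RREF:
  r0: [   1    0    0 -1/3 -1/3 -1/3]
  r1: [   0    1    0    0    0    3]
  r2: [   0    0    1  1/3  1/3  4/3]
Fix exponent of D at 1, ℓ at 0, X1 at 0; solve each RREF row for its pivot's exponent:
  r0: exp(ρ) + (-1/3)·1 = 0 ⇒ exp(ρ) = 1/3
  r1: exp(i) + (0)·1 = 0 ⇒ exp(i) = 0
  r2: exp(m) + (1/3)·1 = 0 ⇒ exp(m) = -1/3
Π_1 = ρ^(1/3) · m^(-1/3) · D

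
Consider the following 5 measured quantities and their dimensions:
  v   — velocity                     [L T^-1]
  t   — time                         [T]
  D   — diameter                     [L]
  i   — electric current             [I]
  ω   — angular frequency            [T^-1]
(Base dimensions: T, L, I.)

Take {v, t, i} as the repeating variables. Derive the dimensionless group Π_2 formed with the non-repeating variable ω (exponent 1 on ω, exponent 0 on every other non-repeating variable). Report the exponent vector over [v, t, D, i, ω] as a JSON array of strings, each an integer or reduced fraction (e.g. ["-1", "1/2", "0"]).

Dimensional matrix (T×L×I by v×t×D×i×ω):
  T: [-1  1  0  0 -1]
  L: [ 1  0  1  0  0]
  I: [ 0  0  0  1  0]
Echelon form has 3 nonzero rows (pivots: v,t,i)
Repeat: v,t,i; free: D,ω
RREF:
  r0: [   1    0    1    0    0]
  r1: [   0    1    1    0   -1]
  r2: [   0    0    0    1    0]
Fix exponent of ω at 1, D at 0; solve each RREF row for its pivot's exponent:
  r0: exp(v) + (0)·1 = 0 ⇒ exp(v) = 0
  r1: exp(t) + (-1)·1 = 0 ⇒ exp(t) = 1
  r2: exp(i) + (0)·1 = 0 ⇒ exp(i) = 0
Π_2 = t · ω

["0", "1", "0", "0", "1"]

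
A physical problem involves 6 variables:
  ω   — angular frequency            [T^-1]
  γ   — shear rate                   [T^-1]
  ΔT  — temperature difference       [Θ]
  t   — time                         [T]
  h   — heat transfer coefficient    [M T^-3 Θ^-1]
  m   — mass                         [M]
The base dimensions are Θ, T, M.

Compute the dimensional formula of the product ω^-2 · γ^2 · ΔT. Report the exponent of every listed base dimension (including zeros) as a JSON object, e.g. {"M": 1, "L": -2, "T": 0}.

Write exponents as rows Θ,T,M / cols ω,γ,ΔT,t,h,m:
  Θ: [ 0  0  1  0 -1  0]
  T: [-1 -1  0  1 -3  0]
  M: [ 0  0  0  0  1  1]
  [Θ]: (-2)·0+(2)·0+(1)·1 = 1
  [T]: (-2)·-1+(2)·-1+(1)·0 = 0
  [M]: (-2)·0+(2)·0+(1)·0 = 0
⇒ Θ

{"Θ": 1, "T": 0, "M": 0}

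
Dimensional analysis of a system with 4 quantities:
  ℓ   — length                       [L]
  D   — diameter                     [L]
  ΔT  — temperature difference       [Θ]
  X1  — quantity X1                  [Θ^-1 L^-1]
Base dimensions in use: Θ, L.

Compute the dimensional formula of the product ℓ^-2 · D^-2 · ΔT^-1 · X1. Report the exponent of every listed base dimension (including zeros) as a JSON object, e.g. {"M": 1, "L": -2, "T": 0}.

Write exponents as rows Θ,L / cols ℓ,D,ΔT,X1:
  Θ: [ 0  0  1 -1]
  L: [ 1  1  0 -1]
  [Θ]: (-2)·0+(-2)·0+(-1)·1+(1)·-1 = -2
  [L]: (-2)·1+(-2)·1+(-1)·0+(1)·-1 = -5
⇒ Θ^-2 L^-5

{"Θ": -2, "L": -5}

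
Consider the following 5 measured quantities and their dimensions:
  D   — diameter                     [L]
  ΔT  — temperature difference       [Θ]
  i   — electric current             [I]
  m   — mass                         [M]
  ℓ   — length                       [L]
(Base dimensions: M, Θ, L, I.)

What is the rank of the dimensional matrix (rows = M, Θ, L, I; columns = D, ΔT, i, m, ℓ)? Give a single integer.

Exponent matrix [M,Θ,L,I] × [D,ΔT,i,m,ℓ]:
  M: [ 0  0  0  1  0]
  Θ: [ 0  1  0  0  0]
  L: [ 1  0  0  0  1]
  I: [ 0  0  1  0  0]
Echelon form has 4 nonzero rows (pivots: D,ΔT,i,m)

4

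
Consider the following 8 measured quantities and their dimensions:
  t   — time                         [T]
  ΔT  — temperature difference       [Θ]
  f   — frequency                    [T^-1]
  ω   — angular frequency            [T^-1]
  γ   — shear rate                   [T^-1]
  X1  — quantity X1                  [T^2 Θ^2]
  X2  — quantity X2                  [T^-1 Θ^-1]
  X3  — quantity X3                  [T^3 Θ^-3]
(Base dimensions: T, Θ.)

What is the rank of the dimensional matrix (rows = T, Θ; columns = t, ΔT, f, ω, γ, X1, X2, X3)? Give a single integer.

2

Dimensional matrix (T×Θ by t×ΔT×f×ω×γ×X1×X2×X3):
  T: [ 1  0 -1 -1 -1  2 -1  3]
  Θ: [ 0  1  0  0  0  2 -1 -3]
RREF → pivots at {t,ΔT} ⇒ r = 2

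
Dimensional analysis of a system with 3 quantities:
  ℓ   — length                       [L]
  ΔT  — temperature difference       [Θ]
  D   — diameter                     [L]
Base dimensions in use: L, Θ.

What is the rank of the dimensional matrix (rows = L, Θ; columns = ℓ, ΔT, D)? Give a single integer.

2

Dimensional matrix (L×Θ by ℓ×ΔT×D):
  L: [ 1  0  1]
  Θ: [ 0  1  0]
RREF → pivots at {ℓ,ΔT} ⇒ r = 2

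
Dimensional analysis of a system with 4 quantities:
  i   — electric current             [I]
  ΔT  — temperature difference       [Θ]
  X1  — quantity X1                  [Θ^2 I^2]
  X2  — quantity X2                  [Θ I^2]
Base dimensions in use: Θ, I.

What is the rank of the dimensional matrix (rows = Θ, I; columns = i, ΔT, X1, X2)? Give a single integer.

Exponent matrix [Θ,I] × [i,ΔT,X1,X2]:
  Θ: [ 0  1  2  1]
  I: [ 1  0  2  2]
RREF → pivots at {i,ΔT} ⇒ r = 2

2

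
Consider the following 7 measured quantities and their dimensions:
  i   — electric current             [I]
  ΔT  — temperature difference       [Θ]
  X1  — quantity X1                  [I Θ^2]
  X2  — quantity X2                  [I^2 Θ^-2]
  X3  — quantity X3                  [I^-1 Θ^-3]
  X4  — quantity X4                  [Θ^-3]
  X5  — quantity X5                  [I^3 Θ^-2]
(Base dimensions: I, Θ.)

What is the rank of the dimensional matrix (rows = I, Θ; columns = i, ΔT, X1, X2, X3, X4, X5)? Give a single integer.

2

Exponent matrix [I,Θ] × [i,ΔT,X1,X2,X3,X4,X5]:
  I: [ 1  0  1  2 -1  0  3]
  Θ: [ 0  1  2 -2 -3 -3 -2]
Row reduction gives pivot columns i,ΔT; rank = 2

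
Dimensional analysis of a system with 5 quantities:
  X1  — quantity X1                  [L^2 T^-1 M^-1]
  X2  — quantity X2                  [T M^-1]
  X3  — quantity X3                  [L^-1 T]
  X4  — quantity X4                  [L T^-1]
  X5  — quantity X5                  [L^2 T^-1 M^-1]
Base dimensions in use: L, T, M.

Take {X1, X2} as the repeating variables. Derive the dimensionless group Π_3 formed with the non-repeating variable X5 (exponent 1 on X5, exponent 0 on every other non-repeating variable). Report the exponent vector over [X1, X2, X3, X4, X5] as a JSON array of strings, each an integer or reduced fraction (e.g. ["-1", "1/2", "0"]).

["-1", "0", "0", "0", "1"]

Exponent matrix [L,T,M] × [X1,X2,X3,X4,X5]:
  L: [ 2  0 -1  1  2]
  T: [-1  1  1 -1 -1]
  M: [-1 -1  0  0 -1]
RREF → pivots at {X1,X2} ⇒ r = 2
Repeat: X1,X2; free: X3,X4,X5
RREF:
  r0: [   1    0 -1/2  1/2    1]
  r1: [   0    1  1/2 -1/2    0]
  r2: [   0    0    0    0    0]
Fix exponent of X5 at 1, X3 at 0, X4 at 0; solve each RREF row for its pivot's exponent:
  r0: exp(X1) + (1)·1 = 0 ⇒ exp(X1) = -1
  r1: exp(X2) + (0)·1 = 0 ⇒ exp(X2) = 0
Π_3 = X1^-1 · X5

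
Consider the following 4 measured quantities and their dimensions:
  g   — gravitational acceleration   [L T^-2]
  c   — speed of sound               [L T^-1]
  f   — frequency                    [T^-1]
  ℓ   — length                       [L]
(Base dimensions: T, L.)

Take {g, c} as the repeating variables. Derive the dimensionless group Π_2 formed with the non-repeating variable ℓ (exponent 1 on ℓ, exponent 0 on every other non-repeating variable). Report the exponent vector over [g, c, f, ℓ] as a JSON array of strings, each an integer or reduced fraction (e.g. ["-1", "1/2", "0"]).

Exponent matrix [T,L] × [g,c,f,ℓ]:
  T: [-2 -1 -1  0]
  L: [ 1  1  0  1]
Row reduction gives pivot columns g,c; rank = 2
Pivot set = {g,c}, free = {f,ℓ}
RREF:
  r0: [   1    0    1   -1]
  r1: [   0    1   -1    2]
Fix exponent of ℓ at 1, f at 0; solve each RREF row for its pivot's exponent:
  r0: exp(g) + (-1)·1 = 0 ⇒ exp(g) = 1
  r1: exp(c) + (2)·1 = 0 ⇒ exp(c) = -2
Π_2 = g · c^-2 · ℓ

["1", "-2", "0", "1"]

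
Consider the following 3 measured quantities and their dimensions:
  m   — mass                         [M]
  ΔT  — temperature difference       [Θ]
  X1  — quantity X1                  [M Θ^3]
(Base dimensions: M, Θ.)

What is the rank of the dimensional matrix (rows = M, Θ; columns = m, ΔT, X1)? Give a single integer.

Exponent matrix [M,Θ] × [m,ΔT,X1]:
  M: [ 1  0  1]
  Θ: [ 0  1  3]
Row reduction gives pivot columns m,ΔT; rank = 2

2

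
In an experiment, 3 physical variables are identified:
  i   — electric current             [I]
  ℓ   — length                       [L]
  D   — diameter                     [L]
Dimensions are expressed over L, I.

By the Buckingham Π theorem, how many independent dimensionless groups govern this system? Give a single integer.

Write exponents as rows L,I / cols i,ℓ,D:
  L: [ 0  1  1]
  I: [ 1  0  0]
Row reduction gives pivot columns i,ℓ; rank = 2
Π count = n − r = 3 − 2 = 1

1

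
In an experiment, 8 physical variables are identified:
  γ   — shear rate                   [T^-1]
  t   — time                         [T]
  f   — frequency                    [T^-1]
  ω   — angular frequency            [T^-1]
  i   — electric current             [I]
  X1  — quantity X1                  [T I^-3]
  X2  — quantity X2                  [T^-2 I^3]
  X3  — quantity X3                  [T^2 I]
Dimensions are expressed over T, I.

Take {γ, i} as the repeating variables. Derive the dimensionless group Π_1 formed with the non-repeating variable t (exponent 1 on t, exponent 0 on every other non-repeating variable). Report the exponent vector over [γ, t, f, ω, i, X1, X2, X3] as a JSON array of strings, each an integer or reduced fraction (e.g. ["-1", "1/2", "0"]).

Exponent matrix [T,I] × [γ,t,f,ω,i,X1,X2,X3]:
  T: [-1  1 -1 -1  0  1 -2  2]
  I: [ 0  0  0  0  1 -3  3  1]
Echelon form has 2 nonzero rows (pivots: γ,i)
Pivot set = {γ,i}, free = {t,f,ω,X1,X2,X3}
RREF:
  r0: [   1   -1    1    1    0   -1    2   -2]
  r1: [   0    0    0    0    1   -3    3    1]
Fix exponent of t at 1, f at 0, ω at 0, X1 at 0, X2 at 0, X3 at 0; solve each RREF row for its pivot's exponent:
  r0: exp(γ) + (-1)·1 = 0 ⇒ exp(γ) = 1
  r1: exp(i) + (0)·1 = 0 ⇒ exp(i) = 0
Π_1 = γ · t

["1", "1", "0", "0", "0", "0", "0", "0"]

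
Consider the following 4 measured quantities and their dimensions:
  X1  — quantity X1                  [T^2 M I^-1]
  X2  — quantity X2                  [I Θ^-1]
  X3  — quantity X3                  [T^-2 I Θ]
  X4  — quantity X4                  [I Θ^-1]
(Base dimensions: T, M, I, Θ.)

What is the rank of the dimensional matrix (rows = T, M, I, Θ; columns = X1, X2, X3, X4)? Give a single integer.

3

Exponent matrix [T,M,I,Θ] × [X1,X2,X3,X4]:
  T: [ 2  0 -2  0]
  M: [ 1  0  0  0]
  I: [-1  1  1  1]
  Θ: [ 0 -1  1 -1]
RREF → pivots at {X1,X2,X3} ⇒ r = 3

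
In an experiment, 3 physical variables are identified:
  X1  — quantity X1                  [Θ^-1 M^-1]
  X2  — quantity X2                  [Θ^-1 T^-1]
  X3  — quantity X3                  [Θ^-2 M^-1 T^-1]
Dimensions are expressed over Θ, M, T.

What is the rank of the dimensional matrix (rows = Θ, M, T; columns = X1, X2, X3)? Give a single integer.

2

Dimensional matrix (Θ×M×T by X1×X2×X3):
  Θ: [-1 -1 -2]
  M: [-1  0 -1]
  T: [ 0 -1 -1]
Row reduction gives pivot columns X1,X2; rank = 2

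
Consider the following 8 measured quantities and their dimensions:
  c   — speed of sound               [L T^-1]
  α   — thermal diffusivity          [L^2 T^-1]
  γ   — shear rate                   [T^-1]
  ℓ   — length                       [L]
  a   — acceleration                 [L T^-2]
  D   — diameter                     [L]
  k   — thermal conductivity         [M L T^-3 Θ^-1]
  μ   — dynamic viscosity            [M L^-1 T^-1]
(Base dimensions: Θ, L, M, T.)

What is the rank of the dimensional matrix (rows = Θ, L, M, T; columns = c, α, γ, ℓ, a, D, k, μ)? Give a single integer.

4

Write exponents as rows Θ,L,M,T / cols c,α,γ,ℓ,a,D,k,μ:
  Θ: [ 0  0  0  0  0  0 -1  0]
  L: [ 1  2  0  1  1  1  1 -1]
  M: [ 0  0  0  0  0  0  1  1]
  T: [-1 -1 -1  0 -2  0 -3 -1]
RREF → pivots at {c,α,k,μ} ⇒ r = 4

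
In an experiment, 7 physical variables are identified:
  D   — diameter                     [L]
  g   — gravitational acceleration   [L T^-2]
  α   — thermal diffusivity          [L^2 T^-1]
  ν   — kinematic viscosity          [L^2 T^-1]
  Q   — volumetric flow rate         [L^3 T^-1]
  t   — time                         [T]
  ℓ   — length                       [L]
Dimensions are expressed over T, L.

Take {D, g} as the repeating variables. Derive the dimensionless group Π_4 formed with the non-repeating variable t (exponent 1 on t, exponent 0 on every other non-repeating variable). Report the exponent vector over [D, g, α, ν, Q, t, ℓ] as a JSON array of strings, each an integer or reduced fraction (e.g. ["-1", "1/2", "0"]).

["-1/2", "1/2", "0", "0", "0", "1", "0"]

Exponent matrix [T,L] × [D,g,α,ν,Q,t,ℓ]:
  T: [ 0 -2 -1 -1 -1  1  0]
  L: [ 1  1  2  2  3  0  1]
Row reduction gives pivot columns D,g; rank = 2
Pivot set = {D,g}, free = {α,ν,Q,t,ℓ}
RREF:
  r0: [   1    0  3/2  3/2  5/2  1/2    1]
  r1: [   0    1  1/2  1/2  1/2 -1/2    0]
Fix exponent of t at 1, α at 0, ν at 0, Q at 0, ℓ at 0; solve each RREF row for its pivot's exponent:
  r0: exp(D) + (1/2)·1 = 0 ⇒ exp(D) = -1/2
  r1: exp(g) + (-1/2)·1 = 0 ⇒ exp(g) = 1/2
Π_4 = D^(-1/2) · g^(1/2) · t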